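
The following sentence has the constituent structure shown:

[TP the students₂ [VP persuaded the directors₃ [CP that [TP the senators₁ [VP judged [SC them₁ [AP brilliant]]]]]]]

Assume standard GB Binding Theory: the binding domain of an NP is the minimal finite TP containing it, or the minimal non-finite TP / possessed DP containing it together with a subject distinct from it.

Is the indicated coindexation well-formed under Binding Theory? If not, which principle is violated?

Principle B

The two coindexed NPs are *the senators₁* and *them₁*.
*them₁* is a pronoun. Its binding domain is the embedded TP, whose subject is the senators₁.
*the senators₁* c-commands it within that domain and carries the same index.
The pronoun is locally bound → Principle B violation.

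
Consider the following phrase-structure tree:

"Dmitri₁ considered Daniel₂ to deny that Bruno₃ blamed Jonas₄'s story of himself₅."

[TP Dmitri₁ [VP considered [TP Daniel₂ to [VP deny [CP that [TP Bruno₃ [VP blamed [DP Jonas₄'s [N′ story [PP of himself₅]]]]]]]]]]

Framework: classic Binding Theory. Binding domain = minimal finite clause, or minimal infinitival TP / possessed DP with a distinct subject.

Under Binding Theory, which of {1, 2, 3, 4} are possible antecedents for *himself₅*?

*himself* is an anaphor, so Principle A applies: it must be bound in its binding domain.
Binding domain of *himself₅*: the possessed DP, whose subject is Jonas₄.
*Dmitri₁* c-commands the anaphor but is outside its binding domain → cannot satisfy Principle A.
*Daniel₂* c-commands the anaphor but is outside its binding domain → cannot satisfy Principle A.
*Bruno₃* c-commands the anaphor but is outside its binding domain → cannot satisfy Principle A.
*Jonas₄* c-commands the anaphor within its binding domain → licit binder.

{4}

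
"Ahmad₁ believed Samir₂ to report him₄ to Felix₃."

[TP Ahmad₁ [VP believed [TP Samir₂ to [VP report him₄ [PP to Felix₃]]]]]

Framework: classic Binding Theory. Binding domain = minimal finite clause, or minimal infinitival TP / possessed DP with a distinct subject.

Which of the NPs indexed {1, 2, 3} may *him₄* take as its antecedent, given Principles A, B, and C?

*him* is a pronoun, so Principle B applies: it must be free in its binding domain.
Binding domain of *him₄*: the embedded TP, whose subject is Samir₂.
*Ahmad₁* c-commands the pronoun but from outside its binding domain, and is not c-commanded by it → coindexation permitted.
*Samir₂* c-commands the pronoun within its binding domain → coindexation would violate Principle B.
*Felix₃*: the pronoun c-commands this R-expression → coindexation would violate Principle C on *Felix₃*.

{1}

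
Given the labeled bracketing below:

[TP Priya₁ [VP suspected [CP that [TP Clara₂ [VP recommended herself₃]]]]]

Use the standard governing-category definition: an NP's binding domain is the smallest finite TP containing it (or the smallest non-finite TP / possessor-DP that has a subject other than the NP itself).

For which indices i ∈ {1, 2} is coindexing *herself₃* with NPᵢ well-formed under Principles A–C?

{2}

*herself* is an anaphor, so Principle A applies: it must be bound in its binding domain.
Binding domain of *herself₃*: the embedded TP, whose subject is Clara₂.
*Priya₁* c-commands the anaphor but is outside its binding domain → cannot satisfy Principle A.
*Clara₂* c-commands the anaphor within its binding domain → licit binder.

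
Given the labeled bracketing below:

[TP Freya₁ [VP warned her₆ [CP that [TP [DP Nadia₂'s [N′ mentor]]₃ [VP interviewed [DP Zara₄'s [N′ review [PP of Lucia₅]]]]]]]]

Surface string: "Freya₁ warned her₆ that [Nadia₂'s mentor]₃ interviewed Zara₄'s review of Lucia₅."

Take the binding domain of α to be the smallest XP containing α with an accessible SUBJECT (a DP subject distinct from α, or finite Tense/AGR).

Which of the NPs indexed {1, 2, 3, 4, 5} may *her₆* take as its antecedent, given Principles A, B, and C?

*her* is a pronoun, so Principle B applies: it must be free in its binding domain.
Binding domain of *her₆*: the matrix TP, whose subject is Freya₁.
*Freya₁* c-commands the pronoun within its binding domain → coindexation would violate Principle B.
*Nadia₂*: the pronoun c-commands this R-expression → coindexation would violate Principle C on *Nadia₂*.
*[Nadia₂'s mentor]₃*: the pronoun c-commands this R-expression → coindexation would violate Principle C on *[Nadia₂'s mentor]₃*.
*Zara₄*: the pronoun c-commands this R-expression → coindexation would violate Principle C on *Zara₄*.
*Lucia₅*: the pronoun c-commands this R-expression → coindexation would violate Principle C on *Lucia₅*.

none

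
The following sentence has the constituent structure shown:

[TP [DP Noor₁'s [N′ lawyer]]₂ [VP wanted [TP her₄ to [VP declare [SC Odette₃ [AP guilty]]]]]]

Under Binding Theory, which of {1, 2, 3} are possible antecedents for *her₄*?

{1}

*her* is a pronoun, so Principle B applies: it must be free in its binding domain.
Binding domain of *her₄*: the matrix TP, whose subject is [Noor₁'s lawyer]₂.
*Noor₁* and the pronoun do not c-command one another → neither Principle B nor Principle C is at stake; coindexation permitted.
*[Noor₁'s lawyer]₂* c-commands the pronoun within its binding domain → coindexation would violate Principle B.
*Odette₃*: the pronoun c-commands this R-expression → coindexation would violate Principle C on *Odette₃*.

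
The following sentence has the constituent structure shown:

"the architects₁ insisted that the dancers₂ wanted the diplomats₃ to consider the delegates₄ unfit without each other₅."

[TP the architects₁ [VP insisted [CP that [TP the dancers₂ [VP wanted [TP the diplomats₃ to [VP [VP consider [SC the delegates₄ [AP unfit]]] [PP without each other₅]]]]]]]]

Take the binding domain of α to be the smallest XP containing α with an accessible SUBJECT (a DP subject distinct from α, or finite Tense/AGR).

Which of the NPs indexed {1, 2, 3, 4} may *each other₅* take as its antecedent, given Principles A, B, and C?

{3}

*each other* is an anaphor, so Principle A applies: it must be bound in its binding domain.
Binding domain of *each other₅*: the embedded TP, whose subject is the diplomats₃.
*the architects₁* c-commands the anaphor but is outside its binding domain → cannot satisfy Principle A.
*the dancers₂* c-commands the anaphor but is outside its binding domain → cannot satisfy Principle A.
*the diplomats₃* c-commands the anaphor within its binding domain → licit binder.
*the delegates₄* does not c-command the anaphor → cannot bind it.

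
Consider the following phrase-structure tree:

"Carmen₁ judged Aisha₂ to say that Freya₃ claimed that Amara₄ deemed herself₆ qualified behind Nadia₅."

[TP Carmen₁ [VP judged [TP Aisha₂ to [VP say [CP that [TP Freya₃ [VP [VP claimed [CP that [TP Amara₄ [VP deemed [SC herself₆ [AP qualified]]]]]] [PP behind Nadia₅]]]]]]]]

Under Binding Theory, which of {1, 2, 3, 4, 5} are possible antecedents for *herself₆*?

*herself* is an anaphor, so Principle A applies: it must be bound in its binding domain.
Binding domain of *herself₆*: the embedded TP, whose subject is Amara₄.
*Carmen₁* c-commands the anaphor but is outside its binding domain → cannot satisfy Principle A.
*Aisha₂* c-commands the anaphor but is outside its binding domain → cannot satisfy Principle A.
*Freya₃* c-commands the anaphor but is outside its binding domain → cannot satisfy Principle A.
*Amara₄* c-commands the anaphor within its binding domain → licit binder.
*Nadia₅* does not c-command the anaphor → cannot bind it.

{4}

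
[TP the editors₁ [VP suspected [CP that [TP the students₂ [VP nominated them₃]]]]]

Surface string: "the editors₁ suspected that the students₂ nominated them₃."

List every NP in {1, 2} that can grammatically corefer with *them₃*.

{1}

*them* is a pronoun, so Principle B applies: it must be free in its binding domain.
Binding domain of *them₃*: the embedded TP, whose subject is the students₂.
*the editors₁* c-commands the pronoun but from outside its binding domain, and is not c-commanded by it → coindexation permitted.
*the students₂* c-commands the pronoun within its binding domain → coindexation would violate Principle B.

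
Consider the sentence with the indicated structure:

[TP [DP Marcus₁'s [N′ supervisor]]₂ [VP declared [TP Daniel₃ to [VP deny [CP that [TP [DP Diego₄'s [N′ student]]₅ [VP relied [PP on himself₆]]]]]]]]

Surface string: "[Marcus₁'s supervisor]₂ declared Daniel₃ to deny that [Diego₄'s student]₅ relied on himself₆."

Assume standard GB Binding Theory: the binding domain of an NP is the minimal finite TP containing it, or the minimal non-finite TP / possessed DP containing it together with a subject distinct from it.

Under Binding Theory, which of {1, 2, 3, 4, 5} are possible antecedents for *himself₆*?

{5}

*himself* is an anaphor, so Principle A applies: it must be bound in its binding domain.
Binding domain of *himself₆*: the embedded TP, whose subject is [Diego₄'s student]₅.
*Marcus₁* does not c-command the anaphor → cannot bind it.
*[Marcus₁'s supervisor]₂* c-commands the anaphor but is outside its binding domain → cannot satisfy Principle A.
*Daniel₃* c-commands the anaphor but is outside its binding domain → cannot satisfy Principle A.
*Diego₄* does not c-command the anaphor → cannot bind it.
*[Diego₄'s student]₅* c-commands the anaphor within its binding domain → licit binder.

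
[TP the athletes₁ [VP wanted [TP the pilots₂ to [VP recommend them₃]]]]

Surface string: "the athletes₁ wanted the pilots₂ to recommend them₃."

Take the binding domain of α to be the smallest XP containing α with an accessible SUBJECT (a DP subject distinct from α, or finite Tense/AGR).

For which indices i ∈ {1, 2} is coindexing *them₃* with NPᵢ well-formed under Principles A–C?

{1}

*them* is a pronoun, so Principle B applies: it must be free in its binding domain.
Binding domain of *them₃*: the embedded TP, whose subject is the pilots₂.
*the athletes₁* c-commands the pronoun but from outside its binding domain, and is not c-commanded by it → coindexation permitted.
*the pilots₂* c-commands the pronoun within its binding domain → coindexation would violate Principle B.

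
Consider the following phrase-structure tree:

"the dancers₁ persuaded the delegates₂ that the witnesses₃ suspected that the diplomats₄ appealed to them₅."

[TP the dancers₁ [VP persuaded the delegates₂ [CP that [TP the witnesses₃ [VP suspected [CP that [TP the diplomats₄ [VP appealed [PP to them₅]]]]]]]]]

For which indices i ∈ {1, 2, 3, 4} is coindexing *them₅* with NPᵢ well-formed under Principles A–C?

*them* is a pronoun, so Principle B applies: it must be free in its binding domain.
Binding domain of *them₅*: the embedded TP, whose subject is the diplomats₄.
*the dancers₁* c-commands the pronoun but from outside its binding domain, and is not c-commanded by it → coindexation permitted.
*the delegates₂* c-commands the pronoun but from outside its binding domain, and is not c-commanded by it → coindexation permitted.
*the witnesses₃* c-commands the pronoun but from outside its binding domain, and is not c-commanded by it → coindexation permitted.
*the diplomats₄* c-commands the pronoun within its binding domain → coindexation would violate Principle B.

{1, 2, 3}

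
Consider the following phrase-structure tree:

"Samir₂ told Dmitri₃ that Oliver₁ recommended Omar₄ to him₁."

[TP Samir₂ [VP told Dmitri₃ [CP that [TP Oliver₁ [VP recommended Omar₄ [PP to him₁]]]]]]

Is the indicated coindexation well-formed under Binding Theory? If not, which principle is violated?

Principle B

The two coindexed NPs are *Oliver₁* and *him₁*.
*him₁* is a pronoun. Its binding domain is the embedded TP, whose subject is Oliver₁.
*Oliver₁* c-commands it within that domain and carries the same index.
The pronoun is locally bound → Principle B violation.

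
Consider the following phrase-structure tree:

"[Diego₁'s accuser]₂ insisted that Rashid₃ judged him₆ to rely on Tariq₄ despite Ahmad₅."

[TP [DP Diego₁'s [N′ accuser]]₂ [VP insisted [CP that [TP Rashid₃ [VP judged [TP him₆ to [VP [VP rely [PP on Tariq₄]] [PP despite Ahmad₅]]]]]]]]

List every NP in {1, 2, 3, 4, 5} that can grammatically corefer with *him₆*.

{1, 2}

*him* is a pronoun, so Principle B applies: it must be free in its binding domain.
Binding domain of *him₆*: the embedded TP, whose subject is Rashid₃.
*Diego₁* and the pronoun do not c-command one another → neither Principle B nor Principle C is at stake; coindexation permitted.
*[Diego₁'s accuser]₂* c-commands the pronoun but from outside its binding domain, and is not c-commanded by it → coindexation permitted.
*Rashid₃* c-commands the pronoun within its binding domain → coindexation would violate Principle B.
*Tariq₄*: the pronoun c-commands this R-expression → coindexation would violate Principle C on *Tariq₄*.
*Ahmad₅*: the pronoun c-commands this R-expression → coindexation would violate Principle C on *Ahmad₅*.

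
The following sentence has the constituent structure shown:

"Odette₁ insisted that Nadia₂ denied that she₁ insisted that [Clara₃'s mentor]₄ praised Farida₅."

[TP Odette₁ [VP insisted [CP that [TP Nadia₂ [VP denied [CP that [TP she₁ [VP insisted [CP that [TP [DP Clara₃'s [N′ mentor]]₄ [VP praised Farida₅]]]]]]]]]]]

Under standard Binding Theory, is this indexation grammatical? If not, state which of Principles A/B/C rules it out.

The two coindexed NPs are *Odette₁* and *she₁*.
*she₁* is a pronoun; nothing c-commands it within its binding domain (the embedded TP.), so Principle B holds trivially.
*Odette₁* is an R-expression; *she₁* does not c-command it, and no other NP shares its index, so Principle C is satisfied.
All principles are respected.

grammatical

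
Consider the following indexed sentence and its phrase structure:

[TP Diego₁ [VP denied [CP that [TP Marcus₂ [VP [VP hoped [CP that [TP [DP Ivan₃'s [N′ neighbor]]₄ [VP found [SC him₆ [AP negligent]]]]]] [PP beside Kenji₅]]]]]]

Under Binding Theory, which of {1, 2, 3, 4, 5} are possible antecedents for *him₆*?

*him* is a pronoun, so Principle B applies: it must be free in its binding domain.
Binding domain of *him₆*: the embedded TP, whose subject is [Ivan₃'s neighbor]₄.
*Diego₁* c-commands the pronoun but from outside its binding domain, and is not c-commanded by it → coindexation permitted.
*Marcus₂* c-commands the pronoun but from outside its binding domain, and is not c-commanded by it → coindexation permitted.
*Ivan₃* and the pronoun do not c-command one another → neither Principle B nor Principle C is at stake; coindexation permitted.
*[Ivan₃'s neighbor]₄* c-commands the pronoun within its binding domain → coindexation would violate Principle B.
*Kenji₅* and the pronoun do not c-command one another → neither Principle B nor Principle C is at stake; coindexation permitted.

{1, 2, 3, 5}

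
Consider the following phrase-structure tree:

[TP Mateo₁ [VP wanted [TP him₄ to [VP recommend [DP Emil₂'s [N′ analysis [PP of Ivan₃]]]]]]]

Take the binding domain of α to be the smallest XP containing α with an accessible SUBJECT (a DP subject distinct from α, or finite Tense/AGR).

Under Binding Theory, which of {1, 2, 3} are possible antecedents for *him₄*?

*him* is a pronoun, so Principle B applies: it must be free in its binding domain.
Binding domain of *him₄*: the matrix TP, whose subject is Mateo₁.
*Mateo₁* c-commands the pronoun within its binding domain → coindexation would violate Principle B.
*Emil₂*: the pronoun c-commands this R-expression → coindexation would violate Principle C on *Emil₂*.
*Ivan₃*: the pronoun c-commands this R-expression → coindexation would violate Principle C on *Ivan₃*.

none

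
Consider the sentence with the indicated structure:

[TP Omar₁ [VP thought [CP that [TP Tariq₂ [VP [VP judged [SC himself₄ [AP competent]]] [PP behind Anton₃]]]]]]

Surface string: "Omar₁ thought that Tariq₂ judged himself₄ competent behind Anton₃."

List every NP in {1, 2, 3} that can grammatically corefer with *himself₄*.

*himself* is an anaphor, so Principle A applies: it must be bound in its binding domain.
Binding domain of *himself₄*: the embedded TP, whose subject is Tariq₂.
*Omar₁* c-commands the anaphor but is outside its binding domain → cannot satisfy Principle A.
*Tariq₂* c-commands the anaphor within its binding domain → licit binder.
*Anton₃* does not c-command the anaphor → cannot bind it.

{2}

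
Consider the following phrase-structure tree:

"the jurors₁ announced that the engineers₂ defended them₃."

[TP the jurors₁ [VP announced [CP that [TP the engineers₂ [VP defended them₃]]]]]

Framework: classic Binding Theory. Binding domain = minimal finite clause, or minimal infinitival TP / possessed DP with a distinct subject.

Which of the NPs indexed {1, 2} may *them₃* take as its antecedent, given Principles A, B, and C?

{1}

*them* is a pronoun, so Principle B applies: it must be free in its binding domain.
Binding domain of *them₃*: the embedded TP, whose subject is the engineers₂.
*the jurors₁* c-commands the pronoun but from outside its binding domain, and is not c-commanded by it → coindexation permitted.
*the engineers₂* c-commands the pronoun within its binding domain → coindexation would violate Principle B.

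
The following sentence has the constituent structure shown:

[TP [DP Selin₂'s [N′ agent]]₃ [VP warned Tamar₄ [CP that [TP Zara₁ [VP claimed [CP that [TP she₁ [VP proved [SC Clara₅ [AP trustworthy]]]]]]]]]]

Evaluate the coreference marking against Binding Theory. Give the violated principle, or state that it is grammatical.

The two coindexed NPs are *Zara₁* and *she₁*.
*she₁* is a pronoun; nothing c-commands it within its binding domain (the embedded TP.), so Principle B holds trivially.
*Zara₁* is an R-expression; *she₁* does not c-command it, and no other NP shares its index, so Principle C is satisfied.
All principles are respected.

grammatical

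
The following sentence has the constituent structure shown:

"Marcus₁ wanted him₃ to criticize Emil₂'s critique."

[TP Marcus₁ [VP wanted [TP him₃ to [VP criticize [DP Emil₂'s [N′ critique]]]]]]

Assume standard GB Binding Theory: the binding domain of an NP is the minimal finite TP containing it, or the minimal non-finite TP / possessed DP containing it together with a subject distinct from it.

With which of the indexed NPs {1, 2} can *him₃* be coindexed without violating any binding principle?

*him* is a pronoun, so Principle B applies: it must be free in its binding domain.
Binding domain of *him₃*: the matrix TP, whose subject is Marcus₁.
*Marcus₁* c-commands the pronoun within its binding domain → coindexation would violate Principle B.
*Emil₂*: the pronoun c-commands this R-expression → coindexation would violate Principle C on *Emil₂*.

none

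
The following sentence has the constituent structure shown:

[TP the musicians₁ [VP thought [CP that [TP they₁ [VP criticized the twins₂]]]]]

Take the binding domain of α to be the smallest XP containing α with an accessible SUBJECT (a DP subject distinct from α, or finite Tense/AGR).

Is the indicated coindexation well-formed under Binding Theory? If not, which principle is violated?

The two coindexed NPs are *the musicians₁* and *they₁*.
*they₁* is a pronoun; nothing c-commands it within its binding domain (the embedded TP.), so Principle B holds trivially.
*the musicians₁* is an R-expression; *they₁* does not c-command it, and no other NP shares its index, so Principle C is satisfied.
All principles are respected.

grammatical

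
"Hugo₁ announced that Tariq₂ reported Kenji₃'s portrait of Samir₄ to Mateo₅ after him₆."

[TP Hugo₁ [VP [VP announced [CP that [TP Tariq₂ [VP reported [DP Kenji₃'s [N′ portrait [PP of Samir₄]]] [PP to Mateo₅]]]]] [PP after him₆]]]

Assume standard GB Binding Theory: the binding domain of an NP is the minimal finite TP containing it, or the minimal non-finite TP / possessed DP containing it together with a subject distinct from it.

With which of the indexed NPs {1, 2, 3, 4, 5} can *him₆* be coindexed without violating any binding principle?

{2, 3, 4, 5}

*him* is a pronoun, so Principle B applies: it must be free in its binding domain.
Binding domain of *him₆*: the matrix TP, whose subject is Hugo₁.
*Hugo₁* c-commands the pronoun within its binding domain → coindexation would violate Principle B.
*Tariq₂* and the pronoun do not c-command one another → neither Principle B nor Principle C is at stake; coindexation permitted.
*Kenji₃* and the pronoun do not c-command one another → neither Principle B nor Principle C is at stake; coindexation permitted.
*Samir₄* and the pronoun do not c-command one another → neither Principle B nor Principle C is at stake; coindexation permitted.
*Mateo₅* and the pronoun do not c-command one another → neither Principle B nor Principle C is at stake; coindexation permitted.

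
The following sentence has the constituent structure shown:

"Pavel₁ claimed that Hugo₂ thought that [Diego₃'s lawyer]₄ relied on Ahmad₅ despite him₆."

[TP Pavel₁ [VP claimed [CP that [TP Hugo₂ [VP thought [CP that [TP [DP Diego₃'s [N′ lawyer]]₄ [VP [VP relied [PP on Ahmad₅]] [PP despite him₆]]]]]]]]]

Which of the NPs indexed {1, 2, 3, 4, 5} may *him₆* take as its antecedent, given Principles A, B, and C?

*him* is a pronoun, so Principle B applies: it must be free in its binding domain.
Binding domain of *him₆*: the embedded TP, whose subject is [Diego₃'s lawyer]₄.
*Pavel₁* c-commands the pronoun but from outside its binding domain, and is not c-commanded by it → coindexation permitted.
*Hugo₂* c-commands the pronoun but from outside its binding domain, and is not c-commanded by it → coindexation permitted.
*Diego₃* and the pronoun do not c-command one another → neither Principle B nor Principle C is at stake; coindexation permitted.
*[Diego₃'s lawyer]₄* c-commands the pronoun within its binding domain → coindexation would violate Principle B.
*Ahmad₅* and the pronoun do not c-command one another → neither Principle B nor Principle C is at stake; coindexation permitted.

{1, 2, 3, 5}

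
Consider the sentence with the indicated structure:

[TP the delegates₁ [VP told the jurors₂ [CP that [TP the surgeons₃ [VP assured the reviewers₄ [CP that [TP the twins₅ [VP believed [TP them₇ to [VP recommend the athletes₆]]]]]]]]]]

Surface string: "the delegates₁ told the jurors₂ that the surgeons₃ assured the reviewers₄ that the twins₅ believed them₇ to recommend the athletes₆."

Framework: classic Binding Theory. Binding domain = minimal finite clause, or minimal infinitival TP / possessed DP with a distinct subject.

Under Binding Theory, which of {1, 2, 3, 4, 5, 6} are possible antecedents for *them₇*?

*them* is a pronoun, so Principle B applies: it must be free in its binding domain.
Binding domain of *them₇*: the embedded TP, whose subject is the twins₅.
*the delegates₁* c-commands the pronoun but from outside its binding domain, and is not c-commanded by it → coindexation permitted.
*the jurors₂* c-commands the pronoun but from outside its binding domain, and is not c-commanded by it → coindexation permitted.
*the surgeons₃* c-commands the pronoun but from outside its binding domain, and is not c-commanded by it → coindexation permitted.
*the reviewers₄* c-commands the pronoun but from outside its binding domain, and is not c-commanded by it → coindexation permitted.
*the twins₅* c-commands the pronoun within its binding domain → coindexation would violate Principle B.
*the athletes₆*: the pronoun c-commands this R-expression → coindexation would violate Principle C on *the athletes₆*.

{1, 2, 3, 4}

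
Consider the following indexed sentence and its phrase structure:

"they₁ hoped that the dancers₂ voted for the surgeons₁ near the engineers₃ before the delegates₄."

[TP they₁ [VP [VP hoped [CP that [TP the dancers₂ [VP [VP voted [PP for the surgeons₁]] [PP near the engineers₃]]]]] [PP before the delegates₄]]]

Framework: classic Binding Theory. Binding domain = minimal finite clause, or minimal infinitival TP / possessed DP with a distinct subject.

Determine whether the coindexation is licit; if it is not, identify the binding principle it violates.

The two coindexed NPs are *they₁* and *the surgeons₁*.
*the surgeons₁* is an R-expression. Principle C requires it to be free everywhere.
*they₁* c-commands it and carries the same index.
The R-expression is bound → Principle C violation.

Principle C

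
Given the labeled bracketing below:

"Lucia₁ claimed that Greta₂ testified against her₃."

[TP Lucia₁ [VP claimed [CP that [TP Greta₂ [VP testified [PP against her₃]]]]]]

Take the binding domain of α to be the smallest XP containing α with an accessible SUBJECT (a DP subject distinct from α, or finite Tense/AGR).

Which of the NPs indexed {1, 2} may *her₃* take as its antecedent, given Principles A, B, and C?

*her* is a pronoun, so Principle B applies: it must be free in its binding domain.
Binding domain of *her₃*: the embedded TP, whose subject is Greta₂.
*Lucia₁* c-commands the pronoun but from outside its binding domain, and is not c-commanded by it → coindexation permitted.
*Greta₂* c-commands the pronoun within its binding domain → coindexation would violate Principle B.

{1}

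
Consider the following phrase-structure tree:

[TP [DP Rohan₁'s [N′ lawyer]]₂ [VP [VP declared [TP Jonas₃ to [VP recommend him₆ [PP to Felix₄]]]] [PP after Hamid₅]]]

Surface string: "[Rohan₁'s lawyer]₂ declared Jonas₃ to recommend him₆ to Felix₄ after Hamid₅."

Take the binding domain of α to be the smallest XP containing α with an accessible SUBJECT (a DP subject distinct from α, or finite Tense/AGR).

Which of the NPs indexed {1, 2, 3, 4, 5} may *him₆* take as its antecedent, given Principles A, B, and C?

{1, 2, 5}

*him* is a pronoun, so Principle B applies: it must be free in its binding domain.
Binding domain of *him₆*: the embedded TP, whose subject is Jonas₃.
*Rohan₁* and the pronoun do not c-command one another → neither Principle B nor Principle C is at stake; coindexation permitted.
*[Rohan₁'s lawyer]₂* c-commands the pronoun but from outside its binding domain, and is not c-commanded by it → coindexation permitted.
*Jonas₃* c-commands the pronoun within its binding domain → coindexation would violate Principle B.
*Felix₄*: the pronoun c-commands this R-expression → coindexation would violate Principle C on *Felix₄*.
*Hamid₅* and the pronoun do not c-command one another → neither Principle B nor Principle C is at stake; coindexation permitted.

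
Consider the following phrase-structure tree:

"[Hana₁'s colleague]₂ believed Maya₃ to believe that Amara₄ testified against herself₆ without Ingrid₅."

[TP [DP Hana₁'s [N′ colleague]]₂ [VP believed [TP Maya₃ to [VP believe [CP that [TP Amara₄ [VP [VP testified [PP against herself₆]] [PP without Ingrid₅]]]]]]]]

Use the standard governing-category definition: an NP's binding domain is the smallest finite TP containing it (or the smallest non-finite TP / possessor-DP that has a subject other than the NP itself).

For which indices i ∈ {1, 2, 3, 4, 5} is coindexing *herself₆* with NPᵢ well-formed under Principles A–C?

{4}

*herself* is an anaphor, so Principle A applies: it must be bound in its binding domain.
Binding domain of *herself₆*: the embedded TP, whose subject is Amara₄.
*Hana₁* does not c-command the anaphor → cannot bind it.
*[Hana₁'s colleague]₂* c-commands the anaphor but is outside its binding domain → cannot satisfy Principle A.
*Maya₃* c-commands the anaphor but is outside its binding domain → cannot satisfy Principle A.
*Amara₄* c-commands the anaphor within its binding domain → licit binder.
*Ingrid₅* does not c-command the anaphor → cannot bind it.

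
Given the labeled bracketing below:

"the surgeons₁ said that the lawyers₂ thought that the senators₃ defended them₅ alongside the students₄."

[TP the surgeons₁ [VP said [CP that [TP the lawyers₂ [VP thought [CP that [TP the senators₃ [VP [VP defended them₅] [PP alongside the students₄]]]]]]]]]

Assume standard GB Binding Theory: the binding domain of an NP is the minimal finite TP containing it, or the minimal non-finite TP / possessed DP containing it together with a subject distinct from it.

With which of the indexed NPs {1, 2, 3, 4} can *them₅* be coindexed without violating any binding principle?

*them* is a pronoun, so Principle B applies: it must be free in its binding domain.
Binding domain of *them₅*: the embedded TP, whose subject is the senators₃.
*the surgeons₁* c-commands the pronoun but from outside its binding domain, and is not c-commanded by it → coindexation permitted.
*the lawyers₂* c-commands the pronoun but from outside its binding domain, and is not c-commanded by it → coindexation permitted.
*the senators₃* c-commands the pronoun within its binding domain → coindexation would violate Principle B.
*the students₄* and the pronoun do not c-command one another → neither Principle B nor Principle C is at stake; coindexation permitted.

{1, 2, 4}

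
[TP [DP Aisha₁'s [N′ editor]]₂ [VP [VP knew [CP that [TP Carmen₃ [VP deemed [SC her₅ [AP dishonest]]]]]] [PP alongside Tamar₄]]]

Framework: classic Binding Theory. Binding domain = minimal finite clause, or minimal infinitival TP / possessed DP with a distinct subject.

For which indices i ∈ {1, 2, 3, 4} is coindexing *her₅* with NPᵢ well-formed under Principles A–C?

{1, 2, 4}

*her* is a pronoun, so Principle B applies: it must be free in its binding domain.
Binding domain of *her₅*: the embedded TP, whose subject is Carmen₃.
*Aisha₁* and the pronoun do not c-command one another → neither Principle B nor Principle C is at stake; coindexation permitted.
*[Aisha₁'s editor]₂* c-commands the pronoun but from outside its binding domain, and is not c-commanded by it → coindexation permitted.
*Carmen₃* c-commands the pronoun within its binding domain → coindexation would violate Principle B.
*Tamar₄* and the pronoun do not c-command one another → neither Principle B nor Principle C is at stake; coindexation permitted.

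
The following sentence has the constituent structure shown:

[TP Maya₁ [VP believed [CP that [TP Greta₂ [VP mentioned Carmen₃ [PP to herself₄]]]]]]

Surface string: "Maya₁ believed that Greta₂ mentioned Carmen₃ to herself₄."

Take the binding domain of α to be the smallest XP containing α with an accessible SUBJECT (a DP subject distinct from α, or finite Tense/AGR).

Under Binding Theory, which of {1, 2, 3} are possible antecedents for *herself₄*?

{2, 3}

*herself* is an anaphor, so Principle A applies: it must be bound in its binding domain.
Binding domain of *herself₄*: the embedded TP, whose subject is Greta₂.
*Maya₁* c-commands the anaphor but is outside its binding domain → cannot satisfy Principle A.
*Greta₂* c-commands the anaphor within its binding domain → licit binder.
*Carmen₃* c-commands the anaphor within its binding domain → licit binder.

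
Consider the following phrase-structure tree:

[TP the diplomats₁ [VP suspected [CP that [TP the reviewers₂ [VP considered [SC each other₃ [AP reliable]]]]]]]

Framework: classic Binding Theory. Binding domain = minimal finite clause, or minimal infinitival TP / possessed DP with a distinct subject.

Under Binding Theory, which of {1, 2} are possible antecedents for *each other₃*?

*each other* is an anaphor, so Principle A applies: it must be bound in its binding domain.
Binding domain of *each other₃*: the embedded TP, whose subject is the reviewers₂.
*the diplomats₁* c-commands the anaphor but is outside its binding domain → cannot satisfy Principle A.
*the reviewers₂* c-commands the anaphor within its binding domain → licit binder.

{2}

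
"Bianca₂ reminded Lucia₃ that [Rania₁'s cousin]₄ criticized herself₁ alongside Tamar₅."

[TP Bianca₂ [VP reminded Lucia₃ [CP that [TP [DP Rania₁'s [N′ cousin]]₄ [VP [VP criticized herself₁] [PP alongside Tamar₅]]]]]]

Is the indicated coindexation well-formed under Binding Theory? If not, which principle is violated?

The two coindexed NPs are *Rania₁* and *herself₁*.
*herself₁* is an anaphor. Principle A requires it to be bound within its binding domain — the embedded TP, whose subject is [Rania₁'s cousin]₄.
Within that domain it is c-commanded by *[Rania₁'s cousin]₄*, which does not share its index.
*Rania₁* does not c-command the anaphor at all.
The anaphor is unbound in its domain → Principle A violation.

Principle A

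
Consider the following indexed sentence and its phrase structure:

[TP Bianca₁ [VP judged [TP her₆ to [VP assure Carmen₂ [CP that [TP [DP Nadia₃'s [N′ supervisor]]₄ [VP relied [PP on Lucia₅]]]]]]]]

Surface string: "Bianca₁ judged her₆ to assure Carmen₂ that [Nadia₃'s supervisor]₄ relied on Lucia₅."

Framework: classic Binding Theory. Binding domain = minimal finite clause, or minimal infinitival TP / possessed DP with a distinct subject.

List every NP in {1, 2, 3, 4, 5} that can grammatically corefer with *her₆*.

none

*her* is a pronoun, so Principle B applies: it must be free in its binding domain.
Binding domain of *her₆*: the matrix TP, whose subject is Bianca₁.
*Bianca₁* c-commands the pronoun within its binding domain → coindexation would violate Principle B.
*Carmen₂*: the pronoun c-commands this R-expression → coindexation would violate Principle C on *Carmen₂*.
*Nadia₃*: the pronoun c-commands this R-expression → coindexation would violate Principle C on *Nadia₃*.
*[Nadia₃'s supervisor]₄*: the pronoun c-commands this R-expression → coindexation would violate Principle C on *[Nadia₃'s supervisor]₄*.
*Lucia₅*: the pronoun c-commands this R-expression → coindexation would violate Principle C on *Lucia₅*.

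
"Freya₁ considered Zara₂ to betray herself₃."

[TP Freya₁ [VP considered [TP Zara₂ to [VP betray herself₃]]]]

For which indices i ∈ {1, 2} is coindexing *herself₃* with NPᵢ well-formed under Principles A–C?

*herself* is an anaphor, so Principle A applies: it must be bound in its binding domain.
Binding domain of *herself₃*: the embedded TP, whose subject is Zara₂.
*Freya₁* c-commands the anaphor but is outside its binding domain → cannot satisfy Principle A.
*Zara₂* c-commands the anaphor within its binding domain → licit binder.

{2}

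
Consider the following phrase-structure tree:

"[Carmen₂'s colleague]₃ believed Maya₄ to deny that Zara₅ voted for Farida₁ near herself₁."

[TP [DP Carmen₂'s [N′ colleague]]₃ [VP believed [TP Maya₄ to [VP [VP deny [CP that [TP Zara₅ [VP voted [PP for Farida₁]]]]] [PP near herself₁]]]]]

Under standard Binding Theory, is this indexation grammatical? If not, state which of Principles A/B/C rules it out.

Principle A

The two coindexed NPs are *Farida₁* and *herself₁*.
*herself₁* is an anaphor. Principle A requires it to be bound within its binding domain — the embedded TP, whose subject is Maya₄.
Within that domain it is c-commanded by *Maya₄*, which does not share its index.
*Farida₁* does not c-command the anaphor at all.
The anaphor is unbound in its domain → Principle A violation.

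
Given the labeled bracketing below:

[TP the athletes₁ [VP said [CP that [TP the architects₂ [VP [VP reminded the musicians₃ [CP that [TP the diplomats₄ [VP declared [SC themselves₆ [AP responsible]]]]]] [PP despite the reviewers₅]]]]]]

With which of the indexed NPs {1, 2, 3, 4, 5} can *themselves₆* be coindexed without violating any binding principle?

{4}

*themselves* is an anaphor, so Principle A applies: it must be bound in its binding domain.
Binding domain of *themselves₆*: the embedded TP, whose subject is the diplomats₄.
*the athletes₁* c-commands the anaphor but is outside its binding domain → cannot satisfy Principle A.
*the architects₂* c-commands the anaphor but is outside its binding domain → cannot satisfy Principle A.
*the musicians₃* c-commands the anaphor but is outside its binding domain → cannot satisfy Principle A.
*the diplomats₄* c-commands the anaphor within its binding domain → licit binder.
*the reviewers₅* does not c-command the anaphor → cannot bind it.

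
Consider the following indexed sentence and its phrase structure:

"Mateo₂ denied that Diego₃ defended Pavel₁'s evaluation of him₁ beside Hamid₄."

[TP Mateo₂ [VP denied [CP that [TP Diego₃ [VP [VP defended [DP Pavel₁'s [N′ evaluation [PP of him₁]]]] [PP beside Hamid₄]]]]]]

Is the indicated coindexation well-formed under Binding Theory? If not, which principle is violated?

Principle B

The two coindexed NPs are *Pavel₁* and *him₁*.
*him₁* is a pronoun. Its binding domain is the possessed DP, whose subject is Pavel₁.
*Pavel₁* c-commands it within that domain and carries the same index.
The pronoun is locally bound → Principle B violation.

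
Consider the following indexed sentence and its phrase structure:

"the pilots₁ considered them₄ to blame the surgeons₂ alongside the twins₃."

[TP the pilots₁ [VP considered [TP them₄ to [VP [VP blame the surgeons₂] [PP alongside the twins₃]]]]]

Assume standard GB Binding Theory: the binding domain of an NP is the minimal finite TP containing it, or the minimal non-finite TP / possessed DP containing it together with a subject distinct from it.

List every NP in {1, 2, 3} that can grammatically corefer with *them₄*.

*them* is a pronoun, so Principle B applies: it must be free in its binding domain.
Binding domain of *them₄*: the matrix TP, whose subject is the pilots₁.
*the pilots₁* c-commands the pronoun within its binding domain → coindexation would violate Principle B.
*the surgeons₂*: the pronoun c-commands this R-expression → coindexation would violate Principle C on *the surgeons₂*.
*the twins₃*: the pronoun c-commands this R-expression → coindexation would violate Principle C on *the twins₃*.

none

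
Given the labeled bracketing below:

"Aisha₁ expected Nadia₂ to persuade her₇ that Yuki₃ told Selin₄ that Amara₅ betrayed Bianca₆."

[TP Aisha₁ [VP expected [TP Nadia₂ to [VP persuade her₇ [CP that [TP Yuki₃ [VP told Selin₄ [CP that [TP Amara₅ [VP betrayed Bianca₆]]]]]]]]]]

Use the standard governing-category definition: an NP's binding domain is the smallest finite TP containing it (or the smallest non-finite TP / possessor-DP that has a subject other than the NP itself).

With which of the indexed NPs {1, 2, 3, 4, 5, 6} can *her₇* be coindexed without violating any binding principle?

*her* is a pronoun, so Principle B applies: it must be free in its binding domain.
Binding domain of *her₇*: the embedded TP, whose subject is Nadia₂.
*Aisha₁* c-commands the pronoun but from outside its binding domain, and is not c-commanded by it → coindexation permitted.
*Nadia₂* c-commands the pronoun within its binding domain → coindexation would violate Principle B.
*Yuki₃*: the pronoun c-commands this R-expression → coindexation would violate Principle C on *Yuki₃*.
*Selin₄*: the pronoun c-commands this R-expression → coindexation would violate Principle C on *Selin₄*.
*Amara₅*: the pronoun c-commands this R-expression → coindexation would violate Principle C on *Amara₅*.
*Bianca₆*: the pronoun c-commands this R-expression → coindexation would violate Principle C on *Bianca₆*.

{1}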